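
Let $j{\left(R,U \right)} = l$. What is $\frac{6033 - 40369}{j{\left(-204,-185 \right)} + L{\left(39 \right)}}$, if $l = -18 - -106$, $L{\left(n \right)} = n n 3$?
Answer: $- \frac{34336}{4651} \approx -7.3825$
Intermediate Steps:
$L{\left(n \right)} = 3 n^{2}$ ($L{\left(n \right)} = n^{2} \cdot 3 = 3 n^{2}$)
$l = 88$ ($l = -18 + 106 = 88$)
$j{\left(R,U \right)} = 88$
$\frac{6033 - 40369}{j{\left(-204,-185 \right)} + L{\left(39 \right)}} = \frac{6033 - 40369}{88 + 3 \cdot 39^{2}} = - \frac{34336}{88 + 3 \cdot 1521} = - \frac{34336}{88 + 4563} = - \frac{34336}{4651}$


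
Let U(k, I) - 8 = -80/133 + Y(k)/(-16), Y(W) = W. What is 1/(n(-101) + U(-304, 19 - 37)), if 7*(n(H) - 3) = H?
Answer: 133/1991 ≈ 0.066801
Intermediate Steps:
n(H) = 3 + H/7
U(k, I) = 984/133 - k/16 (U(k, I) = 8 + (-80/133 + k/(-16)) = 8 + (-80*1/133 + k*(-1/16)) = 8 + (-80/133 - k/16) = 984/133 - k/16)
1/(n(-101) + U(-304, 19 - 37)) = 1/((3 + (1/7)*(-101)) + (984/133 - 1/16*(-304))) = 1/((3 - 101/7) + (984/133 + 19)) = 1/(-80/7 + 3511/133) = 1/(1991/133) = 133/1991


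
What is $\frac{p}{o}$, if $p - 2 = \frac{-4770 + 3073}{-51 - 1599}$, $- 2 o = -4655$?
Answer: $\frac{263}{202125} \approx 0.0013012$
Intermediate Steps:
$o = \frac{4655}{2}$ ($o = \left(- \frac{1}{2}\right) \left(-4655\right) = \frac{4655}{2} \approx 2327.5$)
$p = \frac{4997}{1650}$ ($p = 2 + \frac{-4770 + 3073}{-51 - 1599} = 2 - \frac{1697}{-1650} = 2 - - \frac{1697}{1650} = 2 + \frac{1697}{1650} = \frac{4997}{1650} \approx 3.0285$)
$\frac{p}{o} = \frac{4997}{1650 \cdot \frac{4655}{2}} = \frac{4997}{1650} \cdot \frac{2}{4655} = \frac{263}{202125}$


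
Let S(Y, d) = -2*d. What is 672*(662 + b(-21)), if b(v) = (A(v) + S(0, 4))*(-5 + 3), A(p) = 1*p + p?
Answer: 512064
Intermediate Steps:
A(p) = 2*p (A(p) = p + p = 2*p)
b(v) = 16 - 4*v (b(v) = (2*v - 2*4)*(-5 + 3) = (2*v - 8)*(-2) = (-8 + 2*v)*(-2) = 16 - 4*v)
672*(662 + b(-21)) = 672*(662 + (16 - 4*(-21))) = 672*(662 + (16 + 84)) = 672*(662 + 100) = 672*762 = 512064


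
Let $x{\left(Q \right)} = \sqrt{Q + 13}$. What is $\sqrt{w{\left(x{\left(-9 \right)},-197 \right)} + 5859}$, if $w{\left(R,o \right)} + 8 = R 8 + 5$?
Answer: $4 \sqrt{367} \approx 76.629$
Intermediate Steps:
$x{\left(Q \right)} = \sqrt{13 + Q}$
$w{\left(R,o \right)} = -3 + 8 R$ ($w{\left(R,o \right)} = -8 + \left(R 8 + 5\right) = -8 + \left(8 R + 5\right) = -8 + \left(5 + 8 R\right) = -3 + 8 R$)
$\sqrt{w{\left(x{\left(-9 \right)},-197 \right)} + 5859} = \sqrt{\left(-3 + 8 \sqrt{13 - 9}\right) + 5859} = \sqrt{\left(-3 + 8 \sqrt{4}\right) + 5859} = \sqrt{\left(-3 + 8 \cdot 2\right) + 5859} = \sqrt{\left(-3 + 16\right) + 5859} = \sqrt{13 + 5859} = \sqrt{5872} = 4 \sqrt{367}$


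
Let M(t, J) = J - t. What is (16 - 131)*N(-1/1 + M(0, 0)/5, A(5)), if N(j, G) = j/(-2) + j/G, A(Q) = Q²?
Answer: -529/10 ≈ -52.900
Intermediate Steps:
N(j, G) = -j/2 + j/G (N(j, G) = j*(-½) + j/G = -j/2 + j/G)
(16 - 131)*N(-1/1 + M(0, 0)/5, A(5)) = (16 - 131)*(-(-1/1 + (0 - 1*0)/5)/2 + (-1/1 + (0 - 1*0)/5)/(5²)) = -115*(-(-1*1 + (0 + 0)*(⅕))/2 + (-1*1 + (0 + 0)*(⅕))/25) = -115*(-(-1 + 0*(⅕))/2 + (-1 + 0*(⅕))*(1/25)) = -115*(-(-1 + 0)/2 + (-1 + 0)*(1/25)) = -115*(-½*(-1) - 1*1/25) = -115*(½ - 1/25) = -115*23/50 = -529/10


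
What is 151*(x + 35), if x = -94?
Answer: -8909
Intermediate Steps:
151*(x + 35) = 151*(-94 + 35) = 151*(-59) = -8909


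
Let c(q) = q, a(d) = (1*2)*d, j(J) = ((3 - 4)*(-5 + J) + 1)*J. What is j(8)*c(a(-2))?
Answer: 64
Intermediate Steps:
j(J) = J*(6 - J) (j(J) = (-(-5 + J) + 1)*J = ((5 - J) + 1)*J = (6 - J)*J = J*(6 - J))
a(d) = 2*d
j(8)*c(a(-2)) = (8*(6 - 1*8))*(2*(-2)) = (8*(6 - 8))*(-4) = (8*(-2))*(-4) = -16*(-4) = 64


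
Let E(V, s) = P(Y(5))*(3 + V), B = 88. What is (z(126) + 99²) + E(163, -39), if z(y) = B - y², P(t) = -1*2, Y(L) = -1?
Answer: -6319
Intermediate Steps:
P(t) = -2
E(V, s) = -6 - 2*V (E(V, s) = -2*(3 + V) = -6 - 2*V)
z(y) = 88 - y²
(z(126) + 99²) + E(163, -39) = ((88 - 1*126²) + 99²) + (-6 - 2*163) = ((88 - 1*15876) + 9801) + (-6 - 326) = ((88 - 15876) + 9801) - 332 = (-15788 + 9801) - 332 = -5987 - 332 = -6319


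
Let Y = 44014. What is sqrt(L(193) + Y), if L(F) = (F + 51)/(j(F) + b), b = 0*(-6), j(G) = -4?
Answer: 7*sqrt(897) ≈ 209.65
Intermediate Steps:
b = 0
L(F) = -51/4 - F/4 (L(F) = (F + 51)/(-4 + 0) = (51 + F)/(-4) = (51 + F)*(-1/4) = -51/4 - F/4)
sqrt(L(193) + Y) = sqrt((-51/4 - 1/4*193) + 44014) = sqrt((-51/4 - 193/4) + 44014) = sqrt(-61 + 44014) = sqrt(43953) = 7*sqrt(897)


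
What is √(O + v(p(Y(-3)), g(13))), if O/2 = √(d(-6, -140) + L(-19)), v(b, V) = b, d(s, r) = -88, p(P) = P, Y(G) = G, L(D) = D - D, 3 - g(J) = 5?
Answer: √(-3 + 4*I*√22) ≈ 2.8284 + 3.3166*I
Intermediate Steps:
g(J) = -2 (g(J) = 3 - 1*5 = 3 - 5 = -2)
L(D) = 0
O = 4*I*√22 (O = 2*√(-88 + 0) = 2*√(-88) = 2*(2*I*√22) = 4*I*√22 ≈ 18.762*I)
√(O + v(p(Y(-3)), g(13))) = √(4*I*√22 - 3) = √(-3 + 4*I*√22)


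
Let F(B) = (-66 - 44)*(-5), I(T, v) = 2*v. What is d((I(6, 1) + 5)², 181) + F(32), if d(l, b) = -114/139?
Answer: 76336/139 ≈ 549.18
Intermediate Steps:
d(l, b) = -114/139 (d(l, b) = -114*1/139 = -114/139)
F(B) = 550 (F(B) = -110*(-5) = 550)
d((I(6, 1) + 5)², 181) + F(32) = -114/139 + 550 = 76336/139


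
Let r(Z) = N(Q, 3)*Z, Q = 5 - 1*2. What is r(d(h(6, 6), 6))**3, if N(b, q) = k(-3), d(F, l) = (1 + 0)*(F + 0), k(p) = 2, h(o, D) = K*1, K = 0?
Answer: 0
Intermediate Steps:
h(o, D) = 0 (h(o, D) = 0*1 = 0)
d(F, l) = F (d(F, l) = 1*F = F)
Q = 3 (Q = 5 - 2 = 3)
N(b, q) = 2
r(Z) = 2*Z
r(d(h(6, 6), 6))**3 = (2*0)**3 = 0**3 = 0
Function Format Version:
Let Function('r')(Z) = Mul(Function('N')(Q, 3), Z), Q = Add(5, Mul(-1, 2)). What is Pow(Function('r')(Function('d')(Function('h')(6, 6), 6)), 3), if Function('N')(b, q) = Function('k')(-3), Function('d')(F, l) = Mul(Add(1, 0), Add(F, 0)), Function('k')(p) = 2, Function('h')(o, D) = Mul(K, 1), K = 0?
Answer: 0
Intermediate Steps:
Function('h')(o, D) = 0 (Function('h')(o, D) = Mul(0, 1) = 0)
Function('d')(F, l) = F (Function('d')(F, l) = Mul(1, F) = F)
Q = 3 (Q = Add(5, -2) = 3)
Function('N')(b, q) = 2
Function('r')(Z) = Mul(2, Z)
Pow(Function('r')(Function('d')(Function('h')(6, 6), 6)), 3) = Pow(Mul(2, 0), 3) = Pow(0, 3) = 0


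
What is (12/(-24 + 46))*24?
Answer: 144/11 ≈ 13.091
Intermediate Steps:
(12/(-24 + 46))*24 = (12/22)*24 = ((1/22)*12)*24 = (6/11)*24 = 144/11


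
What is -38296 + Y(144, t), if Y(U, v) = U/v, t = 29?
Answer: -1110440/29 ≈ -38291.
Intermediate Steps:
-38296 + Y(144, t) = -38296 + 144/29 = -1110440/29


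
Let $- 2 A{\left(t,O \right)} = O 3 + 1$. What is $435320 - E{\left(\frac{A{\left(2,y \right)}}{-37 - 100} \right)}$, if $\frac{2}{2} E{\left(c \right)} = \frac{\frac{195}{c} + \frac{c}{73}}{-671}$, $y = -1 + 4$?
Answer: $\frac{2921342735068}{6710671} \approx 4.3533 \cdot 10^{5}$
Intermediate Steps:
$y = 3$
$A{\left(t,O \right)} = - \frac{1}{2} - \frac{3 O}{2}$ ($A{\left(t,O \right)} = - \frac{O 3 + 1}{2} = - \frac{3 O + 1}{2} = - \frac{1 + 3 O}{2} = - \frac{1}{2} - \frac{3 O}{2}$)
$E{\left(c \right)} = - \frac{195}{671 c} - \frac{c}{48983}$ ($E{\left(c \right)} = \frac{\frac{195}{c} + \frac{c}{73}}{-671} = \left(\frac{195}{c} + c \frac{1}{73}\right) \left(- \frac{1}{671}\right) = \left(\frac{195}{c} + \frac{c}{73}\right) \left(- \frac{1}{671}\right) = - \frac{195}{671 c} - \frac{c}{48983}$)
$435320 - E{\left(\frac{A{\left(2,y \right)}}{-37 - 100} \right)} = 435320 - \frac{-14235 - \left(\frac{- \frac{1}{2} - \frac{9}{2}}{-37 - 100}\right)^{2}}{48983 \frac{- \frac{1}{2} - \frac{9}{2}}{-37 - 100}} = 435320 - \frac{-14235 - \left(\frac{- \frac{1}{2} - \frac{9}{2}}{-137}\right)^{2}}{48983 \frac{- \frac{1}{2} - \frac{9}{2}}{-137}} = 435320 - \frac{-14235 - \left(\left(-5\right) \left(- \frac{1}{137}\right)\right)^{2}}{48983 \left(\left(-5\right) \left(- \frac{1}{137}\right)\right)} = 435320 - \frac{-14235 - \left(\frac{5}{137}\right)^{2}}{48983 \cdot \frac{5}{137}} = 435320 - \frac{1}{48983} \cdot \frac{137}{5} \left(-14235 - \frac{25}{18769}\right) = 435320 - \frac{1}{48983} \cdot \frac{137}{5} \left(- \frac{267176740}{18769}\right) = 435320 - - \frac{53435348}{6710671} = 435320 + \frac{53435348}{6710671} = \frac{2921342735068}{6710671}$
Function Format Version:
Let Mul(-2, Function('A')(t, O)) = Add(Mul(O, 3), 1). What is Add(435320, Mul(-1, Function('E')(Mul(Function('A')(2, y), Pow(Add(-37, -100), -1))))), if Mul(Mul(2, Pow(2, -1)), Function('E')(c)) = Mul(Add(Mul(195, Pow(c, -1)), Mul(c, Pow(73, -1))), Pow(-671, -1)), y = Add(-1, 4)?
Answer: Rational(2921342735068, 6710671) ≈ 4.3533e+5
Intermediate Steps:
y = 3
Function('A')(t, O) = Add(Rational(-1, 2), Mul(Rational(-3, 2), O)) (Function('A')(t, O) = Mul(Rational(-1, 2), Add(Mul(O, 3), 1)) = Mul(Rational(-1, 2), Add(Mul(3, O), 1)) = Mul(Rational(-1, 2), Add(1, Mul(3, O))) = Add(Rational(-1, 2), Mul(Rational(-3, 2), O)))
Function('E')(c) = Add(Mul(Rational(-195, 671), Pow(c, -1)), Mul(Rational(-1, 48983), c)) (Function('E')(c) = Mul(Add(Mul(195, Pow(c, -1)), Mul(c, Pow(73, -1))), Pow(-671, -1)) = Mul(Add(Mul(195, Pow(c, -1)), Mul(c, Rational(1, 73))), Rational(-1, 671)) = Mul(Add(Mul(195, Pow(c, -1)), Mul(Rational(1, 73), c)), Rational(-1, 671)) = Add(Mul(Rational(-195, 671), Pow(c, -1)), Mul(Rational(-1, 48983), c)))
Add(435320, Mul(-1, Function('E')(Mul(Function('A')(2, y), Pow(Add(-37, -100), -1))))) = Add(435320, Mul(-1, Mul(Rational(1, 48983), Pow(Mul(Add(Rational(-1, 2), Mul(Rational(-3, 2), 3)), Pow(Add(-37, -100), -1)), -1), Add(-14235, Mul(-1, Pow(Mul(Add(Rational(-1, 2), Mul(Rational(-3, 2), 3)), Pow(Add(-37, -100), -1)), 2)))))) = Add(435320, Mul(-1, Mul(Rational(1, 48983), Pow(Mul(Add(Rational(-1, 2), Rational(-9, 2)), Pow(-137, -1)), -1), Add(-14235, Mul(-1, Pow(Mul(Add(Rational(-1, 2), Rational(-9, 2)), Pow(-137, -1)), 2)))))) = Add(435320, Mul(-1, Mul(Rational(1, 48983), Pow(Mul(-5, Rational(-1, 137)), -1), Add(-14235, Mul(-1, Pow(Mul(-5, Rational(-1, 137)), 2)))))) = Add(435320, Mul(-1, Mul(Rational(1, 48983), Pow(Rational(5, 137), -1), Add(-14235, Mul(-1, Pow(Rational(5, 137), 2)))))) = Add(435320, Mul(-1, Mul(Rational(1, 48983), Rational(137, 5), Add(-14235, Mul(-1, Rational(25, 18769)))))) = Add(435320, Mul(-1, Mul(Rational(1, 48983), Rational(137, 5), Add(-14235, Rational(-25, 18769))))) = Add(435320, Mul(-1, Mul(Rational(1, 48983), Rational(137, 5), Rational(-267176740, 18769)))) = Add(435320, Mul(-1, Rational(-53435348, 6710671))) = Add(435320, Rational(53435348, 6710671)) = Rational(2921342735068, 6710671)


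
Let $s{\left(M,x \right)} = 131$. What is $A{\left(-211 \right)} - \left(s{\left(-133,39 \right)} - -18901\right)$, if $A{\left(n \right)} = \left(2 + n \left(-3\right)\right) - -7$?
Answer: $-18390$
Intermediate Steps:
$A{\left(n \right)} = 9 - 3 n$ ($A{\left(n \right)} = \left(2 - 3 n\right) + 7 = 9 - 3 n$)
$A{\left(-211 \right)} - \left(s{\left(-133,39 \right)} - -18901\right) = \left(9 - -633\right) - \left(131 - -18901\right) = \left(9 + 633\right) - \left(131 + 18901\right) = 642 - 19032 = -18390$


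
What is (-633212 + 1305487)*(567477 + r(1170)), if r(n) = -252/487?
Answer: 185790622871925/487 ≈ 3.8150e+11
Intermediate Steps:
r(n) = -252/487 (r(n) = -252*1/487 = -252/487)
(-633212 + 1305487)*(567477 + r(1170)) = (-633212 + 1305487)*(567477 - 252/487) = 672275*(276361047/487) = 185790622871925/487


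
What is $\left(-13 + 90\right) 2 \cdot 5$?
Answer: $770$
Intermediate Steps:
$\left(-13 + 90\right) 2 \cdot 5 = 77 \cdot 10 = 770$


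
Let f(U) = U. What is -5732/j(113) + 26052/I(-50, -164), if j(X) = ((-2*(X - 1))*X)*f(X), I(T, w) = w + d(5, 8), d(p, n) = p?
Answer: -6209539827/37898392 ≈ -163.85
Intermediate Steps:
I(T, w) = 5 + w (I(T, w) = w + 5 = 5 + w)
j(X) = X²*(2 - 2*X) (j(X) = ((-2*(X - 1))*X)*X = ((-2*(-1 + X))*X)*X = ((2 - 2*X)*X)*X = (X*(2 - 2*X))*X = X²*(2 - 2*X))
-5732/j(113) + 26052/I(-50, -164) = -5732*1/(25538*(1 - 1*113)) + 26052/(5 - 164) = -5732*1/(25538*(1 - 113)) + 26052/(-159) = -5732/(2*12769*(-112)) + 26052*(-1/159) = -5732/(-2860256) - 8684/53 = -5732*(-1/2860256) - 8684/53 = 1433/715064 - 8684/53 = -6209539827/37898392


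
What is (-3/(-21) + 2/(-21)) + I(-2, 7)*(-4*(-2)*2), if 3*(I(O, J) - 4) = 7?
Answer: 2129/21 ≈ 101.38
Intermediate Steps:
I(O, J) = 19/3 (I(O, J) = 4 + (⅓)*7 = 4 + 7/3 = 19/3)
(-3/(-21) + 2/(-21)) + I(-2, 7)*(-4*(-2)*2) = (-3/(-21) + 2/(-21)) + 19*(-4*(-2)*2)/3 = (-3*(-1/21) + 2*(-1/21)) + 19*(8*2)/3 = (⅐ - 2/21) + (19/3)*16 = 1/21 + 304/3 = 2129/21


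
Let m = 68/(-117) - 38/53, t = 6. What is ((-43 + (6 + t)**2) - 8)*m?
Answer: -249550/2067 ≈ -120.73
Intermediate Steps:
m = -8050/6201 (m = 68*(-1/117) - 38*1/53 = -68/117 - 38/53 = -8050/6201 ≈ -1.2982)
((-43 + (6 + t)**2) - 8)*m = ((-43 + (6 + 6)**2) - 8)*(-8050/6201) = ((-43 + 12**2) - 8)*(-8050/6201) = ((-43 + 144) - 8)*(-8050/6201) = (101 - 8)*(-8050/6201) = 93*(-8050/6201) = -249550/2067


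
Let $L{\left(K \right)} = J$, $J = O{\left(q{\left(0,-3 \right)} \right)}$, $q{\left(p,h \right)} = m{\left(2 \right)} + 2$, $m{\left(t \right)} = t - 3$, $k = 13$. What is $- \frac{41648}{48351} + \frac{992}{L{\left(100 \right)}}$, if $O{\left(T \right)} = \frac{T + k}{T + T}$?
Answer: $\frac{47672656}{338457} \approx 140.85$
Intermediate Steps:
$m{\left(t \right)} = -3 + t$
$q{\left(p,h \right)} = 1$ ($q{\left(p,h \right)} = \left(-3 + 2\right) + 2 = -1 + 2 = 1$)
$O{\left(T \right)} = \frac{13 + T}{2 T}$ ($O{\left(T \right)} = \frac{T + 13}{T + T} = \frac{13 + T}{2 T}$)
$J = 7$ ($J = \frac{13 + 1}{2 \cdot 1} = \frac{1}{2} \cdot 1 \cdot 14 = 7$)
$L{\left(K \right)} = 7$
$- \frac{41648}{48351} + \frac{992}{L{\left(100 \right)}} = - \frac{41648}{48351} + \frac{992}{7} = \frac{47672656}{338457}$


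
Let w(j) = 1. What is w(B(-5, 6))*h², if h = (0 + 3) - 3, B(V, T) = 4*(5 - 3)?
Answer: 0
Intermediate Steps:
B(V, T) = 8 (B(V, T) = 4*2 = 8)
h = 0 (h = 3 - 3 = 0)
w(B(-5, 6))*h² = 1*0² = 1*0 = 0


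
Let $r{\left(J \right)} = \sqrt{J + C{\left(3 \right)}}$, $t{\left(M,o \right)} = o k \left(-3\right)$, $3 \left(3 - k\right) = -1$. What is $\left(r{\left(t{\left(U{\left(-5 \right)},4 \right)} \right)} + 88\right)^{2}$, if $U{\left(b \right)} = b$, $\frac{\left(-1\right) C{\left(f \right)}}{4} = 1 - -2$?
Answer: $7692 + 352 i \sqrt{13} \approx 7692.0 + 1269.2 i$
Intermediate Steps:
$k = \frac{10}{3}$ ($k = 3 - - \frac{1}{3} = 3 + \frac{1}{3} = \frac{10}{3} \approx 3.3333$)
$C{\left(f \right)} = -12$ ($C{\left(f \right)} = - 4 \left(1 - -2\right) = - 4 \left(1 + 2\right) = \left(-4\right) 3 = -12$)
$t{\left(M,o \right)} = - 10 o$ ($t{\left(M,o \right)} = o \frac{10}{3} \left(-3\right) = \frac{10 o}{3} \left(-3\right) = - 10 o$)
$r{\left(J \right)} = \sqrt{-12 + J}$ ($r{\left(J \right)} = \sqrt{J - 12} = \sqrt{-12 + J}$)
$\left(r{\left(t{\left(U{\left(-5 \right)},4 \right)} \right)} + 88\right)^{2} = \left(\sqrt{-12 - 40} + 88\right)^{2} = \left(\sqrt{-52} + 88\right)^{2} = \left(2 i \sqrt{13} + 88\right)^{2} = \left(88 + 2 i \sqrt{13}\right)^{2}$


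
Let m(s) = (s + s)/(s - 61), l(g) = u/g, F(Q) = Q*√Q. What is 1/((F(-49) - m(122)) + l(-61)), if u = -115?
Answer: -7869/437788570 + 1276303*I/437788570 ≈ -1.7974e-5 + 0.0029153*I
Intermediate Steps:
F(Q) = Q^(3/2)
l(g) = -115/g
m(s) = 2*s/(-61 + s) (m(s) = (2*s)/(-61 + s) = 2*s/(-61 + s))
1/((F(-49) - m(122)) + l(-61)) = 1/(((-49)^(3/2) - 2*122/(-61 + 122)) - 115/(-61)) = 1/((-343*I - 2*122/61) - 115*(-1/61)) = 1/((-343*I - 2*122/61) + 115/61) = 1/((-343*I - 1*4) + 115/61) = 1/((-343*I - 4) + 115/61) = 1/((-4 - 343*I) + 115/61) = 1/(-129/61 - 343*I) = 3721*(-129/61 + 343*I)/437788570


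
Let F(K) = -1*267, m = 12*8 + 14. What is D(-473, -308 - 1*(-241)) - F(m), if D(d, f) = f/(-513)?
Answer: 137038/513 ≈ 267.13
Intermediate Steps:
D(d, f) = -f/513 (D(d, f) = f*(-1/513) = -f/513)
m = 110 (m = 96 + 14 = 110)
F(K) = -267
D(-473, -308 - 1*(-241)) - F(m) = -(-308 - 1*(-241))/513 - 1*(-267) = -(-308 + 241)/513 + 267 = -1/513*(-67) + 267 = 67/513 + 267 = 137038/513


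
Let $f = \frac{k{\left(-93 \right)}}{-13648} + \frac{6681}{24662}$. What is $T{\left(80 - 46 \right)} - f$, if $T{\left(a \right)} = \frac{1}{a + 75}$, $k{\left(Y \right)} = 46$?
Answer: $- \frac{2369656787}{9171995096} \approx -0.25836$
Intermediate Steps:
$T{\left(a \right)} = \frac{1}{75 + a}$
$f = \frac{22511959}{84146744}$ ($f = \frac{46}{-13648} + \frac{6681}{24662} = 46 \left(- \frac{1}{13648}\right) + 6681 \cdot \frac{1}{24662} = - \frac{23}{6824} + \frac{6681}{24662} = \frac{22511959}{84146744} \approx 0.26753$)
$T{\left(80 - 46 \right)} - f = \frac{1}{75 + \left(80 - 46\right)} - \frac{22511959}{84146744} = \frac{1}{75 + 34} - \frac{22511959}{84146744} = \frac{1}{109} - \frac{22511959}{84146744} = - \frac{2369656787}{9171995096}$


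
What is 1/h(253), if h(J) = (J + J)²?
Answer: 1/256036 ≈ 3.9057e-6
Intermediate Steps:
h(J) = 4*J² (h(J) = (2*J)² = 4*J²)
1/h(253) = 1/(4*253²) = 1/(4*64009) = 1/256036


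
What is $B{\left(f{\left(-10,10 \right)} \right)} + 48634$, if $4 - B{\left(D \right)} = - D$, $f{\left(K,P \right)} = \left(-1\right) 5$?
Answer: $48633$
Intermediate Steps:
$f{\left(K,P \right)} = -5$
$B{\left(D \right)} = 4 + D$ ($B{\left(D \right)} = 4 - - D = 4 + D$)
$B{\left(f{\left(-10,10 \right)} \right)} + 48634 = \left(4 - 5\right) + 48634 = -1 + 48634 = 48633$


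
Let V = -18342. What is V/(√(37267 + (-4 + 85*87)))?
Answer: -1019*√4962/827 ≈ -86.795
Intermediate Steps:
V/(√(37267 + (-4 + 85*87))) = -18342/√(37267 + (-4 + 85*87)) = -18342/√(37267 + (-4 + 7395)) = -18342/√(37267 + 7391) = -18342*√4962/14886 = -1019*√4962/827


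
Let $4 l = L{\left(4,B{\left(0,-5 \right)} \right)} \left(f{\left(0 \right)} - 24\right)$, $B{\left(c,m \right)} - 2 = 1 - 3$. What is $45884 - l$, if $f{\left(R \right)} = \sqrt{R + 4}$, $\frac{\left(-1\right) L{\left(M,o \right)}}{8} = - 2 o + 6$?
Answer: $45620$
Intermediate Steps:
$B{\left(c,m \right)} = 0$ ($B{\left(c,m \right)} = 2 + \left(1 - 3\right) = 2 - 2 = 0$)
$L{\left(M,o \right)} = -48 + 16 o$ ($L{\left(M,o \right)} = - 8 \left(- 2 o + 6\right) = - 8 \left(6 - 2 o\right) = -48 + 16 o$)
$f{\left(R \right)} = \sqrt{4 + R}$
$l = 264$ ($l = \frac{\left(-48 + 16 \cdot 0\right) \left(\sqrt{4 + 0} - 24\right)}{4} = \frac{\left(-48 + 0\right) \left(\sqrt{4} - 24\right)}{4} = \frac{\left(-48\right) \left(2 - 24\right)}{4} = \frac{\left(-48\right) \left(-22\right)}{4} = \frac{1}{4} \cdot 1056 = 264$)
$45884 - l = 45884 - 264 = 45620$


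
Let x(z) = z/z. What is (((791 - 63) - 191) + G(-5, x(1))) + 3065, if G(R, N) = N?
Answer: 3603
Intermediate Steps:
x(z) = 1
(((791 - 63) - 191) + G(-5, x(1))) + 3065 = (((791 - 63) - 191) + 1) + 3065 = ((728 - 191) + 1) + 3065 = (537 + 1) + 3065 = 538 + 3065 = 3603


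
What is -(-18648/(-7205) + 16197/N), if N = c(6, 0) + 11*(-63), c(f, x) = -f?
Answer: 34554811/1678765 ≈ 20.583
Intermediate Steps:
N = -699 (N = -1*6 + 11*(-63) = -6 - 693 = -699)
-(-18648/(-7205) + 16197/N) = -(-18648/(-7205) + 16197/(-699)) = -(-18648*(-1/7205) + 16197*(-1/699)) = -(18648/7205 - 5399/233) = -1*(-34554811/1678765) = 34554811/1678765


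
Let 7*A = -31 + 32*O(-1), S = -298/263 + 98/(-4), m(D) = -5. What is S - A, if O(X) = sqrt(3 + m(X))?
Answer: -78075/3682 - 32*I*sqrt(2)/7 ≈ -21.204 - 6.465*I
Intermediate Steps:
S = -13483/526 (S = -298*1/263 + 98*(-1/4) = -298/263 - 49/2 = -13483/526 ≈ -25.633)
O(X) = I*sqrt(2) (O(X) = sqrt(3 - 5) = sqrt(-2) = I*sqrt(2))
A = -31/7 + 32*I*sqrt(2)/7 (A = (-31 + 32*(I*sqrt(2)))/7 = (-31 + 32*I*sqrt(2))/7 = -31/7 + 32*I*sqrt(2)/7 ≈ -4.4286 + 6.465*I)
S - A = -13483/526 - (-31/7 + 32*I*sqrt(2)/7) = -13483/526 + (31/7 - 32*I*sqrt(2)/7) = -78075/3682 - 32*I*sqrt(2)/7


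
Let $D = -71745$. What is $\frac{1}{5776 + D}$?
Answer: $- \frac{1}{65969} \approx -1.5159 \cdot 10^{-5}$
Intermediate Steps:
$\frac{1}{5776 + D} = \frac{1}{5776 - 71745} = \frac{1}{-65969} = - \frac{1}{65969}$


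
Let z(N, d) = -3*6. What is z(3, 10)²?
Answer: 324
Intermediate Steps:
z(N, d) = -18
z(3, 10)² = (-18)² = 324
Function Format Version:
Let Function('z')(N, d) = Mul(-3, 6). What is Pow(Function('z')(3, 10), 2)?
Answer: 324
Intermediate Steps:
Function('z')(N, d) = -18
Pow(Function('z')(3, 10), 2) = Pow(-18, 2) = 324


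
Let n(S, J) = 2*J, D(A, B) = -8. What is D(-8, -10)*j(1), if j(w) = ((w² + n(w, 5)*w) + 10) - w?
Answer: -160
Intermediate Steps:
j(w) = 10 + w² + 9*w (j(w) = ((w² + (2*5)*w) + 10) - w = ((w² + 10*w) + 10) - w = (10 + w² + 10*w) - w = 10 + w² + 9*w)
D(-8, -10)*j(1) = -8*(10 + 1² + 9*1) = -8*(10 + 1 + 9) = -8*20 = -160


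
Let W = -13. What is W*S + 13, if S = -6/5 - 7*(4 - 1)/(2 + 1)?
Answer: 598/5 ≈ 119.60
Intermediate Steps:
S = -41/5 (S = -6*⅕ - 7/1 = -6/5 - 7/1 = -6/5 - 7*1 = -6/5 - 7 = -41/5 ≈ -8.2000)
W*S + 13 = -13*(-41/5) + 13 = 533/5 + 13 = 598/5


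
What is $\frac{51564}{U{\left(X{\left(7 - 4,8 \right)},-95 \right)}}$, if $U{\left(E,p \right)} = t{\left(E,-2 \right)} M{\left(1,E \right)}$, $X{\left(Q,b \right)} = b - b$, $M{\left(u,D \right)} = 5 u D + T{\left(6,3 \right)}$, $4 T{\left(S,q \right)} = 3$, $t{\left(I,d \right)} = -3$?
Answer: $- \frac{68752}{3} \approx -22917.0$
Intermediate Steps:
$T{\left(S,q \right)} = \frac{3}{4}$ ($T{\left(S,q \right)} = \frac{1}{4} \cdot 3 = \frac{3}{4}$)
$M{\left(u,D \right)} = \frac{3}{4} + 5 D u$ ($M{\left(u,D \right)} = 5 u D + \frac{3}{4} = 5 D u + \frac{3}{4} = \frac{3}{4} + 5 D u$)
$X{\left(Q,b \right)} = 0$
$U{\left(E,p \right)} = - \frac{9}{4} - 15 E$ ($U{\left(E,p \right)} = - 3 \left(\frac{3}{4} + 5 E 1\right) = - 3 \left(\frac{3}{4} + 5 E\right) = - \frac{9}{4} - 15 E$)
$\frac{51564}{U{\left(X{\left(7 - 4,8 \right)},-95 \right)}} = \frac{51564}{- \frac{9}{4} - 0} = \frac{51564}{- \frac{9}{4} + 0} = \frac{51564}{- \frac{9}{4}} = 51564 \left(- \frac{4}{9}\right) = - \frac{68752}{3}$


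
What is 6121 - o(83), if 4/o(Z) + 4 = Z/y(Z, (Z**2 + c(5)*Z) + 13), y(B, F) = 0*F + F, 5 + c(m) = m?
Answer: 168508133/27525 ≈ 6122.0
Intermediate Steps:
c(m) = -5 + m
y(B, F) = F (y(B, F) = 0 + F = F)
o(Z) = 4/(-4 + Z/(13 + Z**2)) (o(Z) = 4/(-4 + Z/((Z**2 + (-5 + 5)*Z) + 13)) = 4/(-4 + Z/((Z**2 + 0*Z) + 13)) = 4/(-4 + Z/((Z**2 + 0) + 13)) = 4/(-4 + Z/(Z**2 + 13)) = 4/(-4 + Z/(13 + Z**2)))
6121 - o(83) = 6121 - 4*(13 + 83**2)/(-52 + 83 - 4*83**2) = 6121 - 4*(13 + 6889)/(-52 + 83 - 4*6889) = 6121 - 4*6902/(-52 + 83 - 27556) = 6121 - 4*6902/(-27525) = 6121 - 4*(-1)*6902/27525 = 6121 - 1*(-27608/27525) = 6121 + 27608/27525 = 168508133/27525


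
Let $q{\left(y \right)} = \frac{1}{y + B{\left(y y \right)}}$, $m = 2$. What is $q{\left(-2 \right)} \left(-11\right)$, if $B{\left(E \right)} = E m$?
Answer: $- \frac{11}{6} \approx -1.8333$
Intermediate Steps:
$B{\left(E \right)} = 2 E$ ($B{\left(E \right)} = E 2 = 2 E$)
$q{\left(y \right)} = \frac{1}{y + 2 y^{2}}$ ($q{\left(y \right)} = \frac{1}{y + 2 y y} = \frac{1}{y + 2 y^{2}}$)
$q{\left(-2 \right)} \left(-11\right) = \frac{1}{\left(-2\right) \left(1 + 2 \left(-2\right)\right)} \left(-11\right) = - \frac{1}{2 \left(1 - 4\right)} \left(-11\right) = - \frac{1}{2 \left(-3\right)} \left(-11\right) = \left(- \frac{1}{2}\right) \left(- \frac{1}{3}\right) \left(-11\right) = \frac{1}{6} \left(-11\right) = - \frac{11}{6}$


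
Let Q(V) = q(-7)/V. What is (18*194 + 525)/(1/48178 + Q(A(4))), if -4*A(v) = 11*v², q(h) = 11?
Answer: -129020684/8029 ≈ -16069.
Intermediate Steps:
A(v) = -11*v²/4
Q(V) = 11/V
(18*194 + 525)/(1/48178 + Q(A(4))) = (18*194 + 525)/(1/48178 + 11/((-11/4*4²))) = (3492 + 525)/(1/48178 + 11/((-11/4*16))) = 4017/(1/48178 + 11/(-44)) = 4017/(1/48178 + 11*(-1/44)) = 4017/(1/48178 - ¼) = 4017/(-24087/96356) = 4017*(-96356/24087) = -129020684/8029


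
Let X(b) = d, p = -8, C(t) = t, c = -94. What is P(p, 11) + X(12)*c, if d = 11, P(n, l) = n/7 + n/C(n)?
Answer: -7239/7 ≈ -1034.1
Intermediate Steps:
P(n, l) = 1 + n/7 (P(n, l) = n/7 + n/n = n*(⅐) + 1 = n/7 + 1 = 1 + n/7)
X(b) = 11
P(p, 11) + X(12)*c = (1 + (⅐)*(-8)) + 11*(-94) = (1 - 8/7) - 1034 = -⅐ - 1034 = -7239/7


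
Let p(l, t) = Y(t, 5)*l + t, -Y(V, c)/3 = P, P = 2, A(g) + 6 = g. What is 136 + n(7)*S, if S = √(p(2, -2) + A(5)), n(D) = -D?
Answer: 136 - 7*I*√15 ≈ 136.0 - 27.111*I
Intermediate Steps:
A(g) = -6 + g
Y(V, c) = -6 (Y(V, c) = -3*2 = -6)
p(l, t) = t - 6*l (p(l, t) = -6*l + t = t - 6*l)
S = I*√15 (S = √((-2 - 6*2) + (-6 + 5)) = √((-2 - 12) - 1) = √(-14 - 1) = √(-15) = I*√15 ≈ 3.873*I)
136 + n(7)*S = 136 + (-1*7)*(I*√15) = 136 - 7*I*√15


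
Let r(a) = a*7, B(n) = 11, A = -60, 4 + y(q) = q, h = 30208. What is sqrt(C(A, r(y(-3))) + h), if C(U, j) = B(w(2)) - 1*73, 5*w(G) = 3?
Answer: sqrt(30146) ≈ 173.63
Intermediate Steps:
y(q) = -4 + q
w(G) = 3/5 (w(G) = (1/5)*3 = 3/5)
r(a) = 7*a
C(U, j) = -62 (C(U, j) = 11 - 1*73 = 11 - 73 = -62)
sqrt(C(A, r(y(-3))) + h) = sqrt(-62 + 30208) = sqrt(30146)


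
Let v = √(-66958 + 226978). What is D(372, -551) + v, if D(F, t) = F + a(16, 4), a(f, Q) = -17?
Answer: 355 + 6*√4445 ≈ 755.03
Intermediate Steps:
v = 6*√4445 (v = √160020 = 6*√4445 ≈ 400.02)
D(F, t) = -17 + F (D(F, t) = F - 17 = -17 + F)
D(372, -551) + v = (-17 + 372) + 6*√4445 = 355 + 6*√4445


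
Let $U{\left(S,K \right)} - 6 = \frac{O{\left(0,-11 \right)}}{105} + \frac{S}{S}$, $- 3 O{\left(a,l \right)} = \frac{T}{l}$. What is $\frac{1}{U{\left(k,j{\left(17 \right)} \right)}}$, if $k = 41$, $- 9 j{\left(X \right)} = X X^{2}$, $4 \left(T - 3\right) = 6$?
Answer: $\frac{770}{5391} \approx 0.14283$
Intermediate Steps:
$T = \frac{9}{2}$ ($T = 3 + \frac{1}{4} \cdot 6 = 3 + \frac{3}{2} = \frac{9}{2} \approx 4.5$)
$O{\left(a,l \right)} = - \frac{3}{2 l}$ ($O{\left(a,l \right)} = - \frac{\frac{9}{2} \frac{1}{l}}{3} = - \frac{3}{2 l}$)
$j{\left(X \right)} = - \frac{X^{3}}{9}$ ($j{\left(X \right)} = - \frac{X X^{2}}{9} = - \frac{X^{3}}{9}$)
$U{\left(S,K \right)} = \frac{5391}{770}$ ($U{\left(S,K \right)} = 6 + \left(\frac{\left(- \frac{3}{2}\right) \frac{1}{-11}}{105} + \frac{S}{S}\right) = 6 + \left(\left(- \frac{3}{2}\right) \left(- \frac{1}{11}\right) \frac{1}{105} + 1\right) = 6 + \left(\frac{3}{22} \cdot \frac{1}{105} + 1\right) = 6 + \left(\frac{1}{770} + 1\right) = 6 + \frac{771}{770} = \frac{5391}{770}$)
$\frac{1}{U{\left(k,j{\left(17 \right)} \right)}} = \frac{1}{\frac{5391}{770}} = \frac{770}{5391}$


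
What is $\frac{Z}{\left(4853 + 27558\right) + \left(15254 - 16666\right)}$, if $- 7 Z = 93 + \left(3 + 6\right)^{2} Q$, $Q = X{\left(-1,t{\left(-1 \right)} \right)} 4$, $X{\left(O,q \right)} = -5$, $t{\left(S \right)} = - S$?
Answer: $\frac{509}{72331} \approx 0.0070371$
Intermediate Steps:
$Q = -20$ ($Q = \left(-5\right) 4 = -20$)
$Z = \frac{1527}{7}$ ($Z = - \frac{93 + \left(3 + 6\right)^{2} \left(-20\right)}{7} = - \frac{93 + 9^{2} \left(-20\right)}{7} = - \frac{93 + 81 \left(-20\right)}{7} = - \frac{93 - 1620}{7} = \left(- \frac{1}{7}\right) \left(-1527\right) = \frac{1527}{7} \approx 218.14$)
$\frac{Z}{\left(4853 + 27558\right) + \left(15254 - 16666\right)} = \frac{1527}{7 \left(\left(4853 + 27558\right) + \left(15254 - 16666\right)\right)} = \frac{1527}{7 \left(32411 + \left(15254 - 16666\right)\right)} = \frac{1527}{7 \left(32411 - 1412\right)} = \frac{1527}{7 \cdot 30999} = \frac{1527}{7} \cdot \frac{1}{30999} = \frac{509}{72331}$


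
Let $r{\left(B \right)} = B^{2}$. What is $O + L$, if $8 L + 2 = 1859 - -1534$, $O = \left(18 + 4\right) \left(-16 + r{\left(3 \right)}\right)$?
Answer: $\frac{2159}{8} \approx 269.88$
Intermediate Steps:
$O = -154$ ($O = \left(18 + 4\right) \left(-16 + 3^{2}\right) = 22 \left(-16 + 9\right) = 22 \left(-7\right) = -154$)
$L = \frac{3391}{8}$ ($L = - \frac{1}{4} + \frac{1859 - -1534}{8} = - \frac{1}{4} + \frac{1859 + 1534}{8} = - \frac{1}{4} + \frac{1}{8} \cdot 3393 = - \frac{1}{4} + \frac{3393}{8} = \frac{3391}{8} \approx 423.88$)
$O + L = -154 + \frac{3391}{8} = \frac{2159}{8}$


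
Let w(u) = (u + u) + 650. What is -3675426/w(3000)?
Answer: -1837713/3325 ≈ -552.70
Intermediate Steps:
w(u) = 650 + 2*u (w(u) = 2*u + 650 = 650 + 2*u)
-3675426/w(3000) = -3675426/(650 + 2*3000) = -3675426/(650 + 6000) = -3675426/6650 = -3675426*1/6650 = -1837713/3325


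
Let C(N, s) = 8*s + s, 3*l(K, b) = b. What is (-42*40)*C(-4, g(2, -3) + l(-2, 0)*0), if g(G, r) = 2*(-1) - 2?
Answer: 60480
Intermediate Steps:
l(K, b) = b/3
g(G, r) = -4 (g(G, r) = -2 - 2 = -4)
C(N, s) = 9*s
(-42*40)*C(-4, g(2, -3) + l(-2, 0)*0) = (-42*40)*(9*(-4 + ((⅓)*0)*0)) = -15120*(-4 + 0*0) = -15120*(-4 + 0) = -15120*(-4) = -1680*(-36) = 60480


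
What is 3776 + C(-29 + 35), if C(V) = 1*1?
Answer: 3777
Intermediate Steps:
C(V) = 1
3776 + C(-29 + 35) = 3776 + 1 = 3777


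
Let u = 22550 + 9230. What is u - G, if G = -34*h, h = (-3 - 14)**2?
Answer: 41606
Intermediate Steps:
h = 289 (h = (-17)**2 = 289)
u = 31780
G = -9826 (G = -34*289 = -9826)
u - G = 31780 - 1*(-9826) = 31780 + 9826 = 41606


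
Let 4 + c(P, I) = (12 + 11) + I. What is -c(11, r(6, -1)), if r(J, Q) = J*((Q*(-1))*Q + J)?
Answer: -49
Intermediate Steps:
r(J, Q) = J*(J - Q²) (r(J, Q) = J*((-Q)*Q + J) = J*(-Q² + J) = J*(J - Q²))
c(P, I) = 19 + I (c(P, I) = -4 + ((12 + 11) + I) = -4 + (23 + I) = 19 + I)
-c(11, r(6, -1)) = -(19 + 6*(6 - 1*(-1)²)) = -(19 + 6*(6 - 1*1)) = -(19 + 6*(6 - 1)) = -(19 + 6*5) = -(19 + 30) = -1*49 = -49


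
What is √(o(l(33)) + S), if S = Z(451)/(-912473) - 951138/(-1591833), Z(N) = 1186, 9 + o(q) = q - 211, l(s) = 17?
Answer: I*√47447264682612415094537491/484168211003 ≈ 14.227*I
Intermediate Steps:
o(q) = -220 + q (o(q) = -9 + (q - 211) = -9 + (-211 + q) = -220 + q)
S = 288666610112/484168211003 (S = 1186/(-912473) - 951138/(-1591833) = 1186*(-1/912473) - 951138*(-1/1591833) = -1186/912473 + 317046/530611 = 288666610112/484168211003 ≈ 0.59621)
√(o(l(33)) + S) = √((-220 + 17) + 288666610112/484168211003) = √(-203 + 288666610112/484168211003) = √(-97997480223497/484168211003) = I*√47447264682612415094537491/484168211003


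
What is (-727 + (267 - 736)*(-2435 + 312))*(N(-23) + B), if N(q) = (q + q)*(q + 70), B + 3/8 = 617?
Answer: -1537586310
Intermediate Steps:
B = 4933/8 (B = -3/8 + 617 = 4933/8 ≈ 616.63)
N(q) = 2*q*(70 + q) (N(q) = (2*q)*(70 + q) = 2*q*(70 + q))
(-727 + (267 - 736)*(-2435 + 312))*(N(-23) + B) = (-727 + (267 - 736)*(-2435 + 312))*(2*(-23)*(70 - 23) + 4933/8) = (-727 - 469*(-2123))*(2*(-23)*47 + 4933/8) = (-727 + 995687)*(-2162 + 4933/8) = 994960*(-12363/8) = -1537586310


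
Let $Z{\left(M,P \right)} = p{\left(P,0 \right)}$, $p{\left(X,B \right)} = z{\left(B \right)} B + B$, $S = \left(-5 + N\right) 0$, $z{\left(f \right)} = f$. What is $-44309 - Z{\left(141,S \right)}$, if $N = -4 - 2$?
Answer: $-44309$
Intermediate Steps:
$N = -6$
$S = 0$ ($S = \left(-5 - 6\right) 0 = \left(-11\right) 0 = 0$)
$p{\left(X,B \right)} = B + B^{2}$ ($p{\left(X,B \right)} = B B + B = B^{2} + B = B + B^{2}$)
$Z{\left(M,P \right)} = 0$ ($Z{\left(M,P \right)} = 0 \left(1 + 0\right) = 0 \cdot 1 = 0$)
$-44309 - Z{\left(141,S \right)} = -44309 - 0 = -44309 + 0 = -44309$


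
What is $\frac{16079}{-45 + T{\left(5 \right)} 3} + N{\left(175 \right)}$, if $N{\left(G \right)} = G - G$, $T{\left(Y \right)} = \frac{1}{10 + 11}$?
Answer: $- \frac{112553}{314} \approx -358.45$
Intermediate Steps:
$T{\left(Y \right)} = \frac{1}{21}$
$N{\left(G \right)} = 0$
$\frac{16079}{-45 + T{\left(5 \right)} 3} + N{\left(175 \right)} = \frac{16079}{-45 + \frac{1}{21} \cdot 3} + 0 = \frac{16079}{-45 + \frac{1}{7}} + 0 = \frac{16079}{- \frac{314}{7}} + 0 = 16079 \left(- \frac{7}{314}\right) + 0 = - \frac{112553}{314} + 0 = - \frac{112553}{314}$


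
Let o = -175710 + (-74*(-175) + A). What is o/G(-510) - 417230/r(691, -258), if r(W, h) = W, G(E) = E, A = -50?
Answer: -3342853/11747 ≈ -284.57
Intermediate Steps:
o = -162810 (o = -175710 + (-74*(-175) - 50) = -175710 + (12950 - 50) = -175710 + 12900 = -162810)
o/G(-510) - 417230/r(691, -258) = -162810/(-510) - 417230/691 = -162810*(-1/510) - 417230*1/691 = 5427/17 - 417230/691 = -3342853/11747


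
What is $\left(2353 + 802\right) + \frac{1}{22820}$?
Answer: $\frac{71997101}{22820} \approx 3155.0$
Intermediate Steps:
$\left(2353 + 802\right) + \frac{1}{22820} = 3155 + \frac{1}{22820} = \frac{71997101}{22820}$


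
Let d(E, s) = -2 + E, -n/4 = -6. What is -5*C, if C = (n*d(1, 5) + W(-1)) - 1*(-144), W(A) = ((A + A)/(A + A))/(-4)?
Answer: -2395/4 ≈ -598.75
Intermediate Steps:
n = 24 (n = -4*(-6) = 24)
W(A) = -¼ (W(A) = ((2*A)/((2*A)))*(-¼) = ((2*A)*(1/(2*A)))*(-¼) = 1*(-¼) = -¼)
C = 479/4 (C = (24*(-2 + 1) - ¼) - 1*(-144) = (24*(-1) - ¼) + 144 = (-24 - ¼) + 144 = -97/4 + 144 = 479/4 ≈ 119.75)
-5*C = -5*479/4 = -2395/4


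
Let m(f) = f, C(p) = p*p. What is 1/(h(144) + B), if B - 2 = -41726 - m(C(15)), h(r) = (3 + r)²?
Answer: -1/20340 ≈ -4.9164e-5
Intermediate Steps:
C(p) = p²
B = -41949 (B = 2 + (-41726 - 1*15²) = 2 + (-41726 - 1*225) = 2 + (-41726 - 225) = 2 - 41951 = -41949)
1/(h(144) + B) = 1/((3 + 144)² - 41949) = 1/(147² - 41949) = 1/(21609 - 41949) = 1/(-20340) = -1/20340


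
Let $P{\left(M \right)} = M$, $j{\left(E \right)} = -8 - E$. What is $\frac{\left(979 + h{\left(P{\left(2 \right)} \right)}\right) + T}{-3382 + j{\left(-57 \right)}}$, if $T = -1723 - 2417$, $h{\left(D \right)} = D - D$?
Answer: $\frac{3161}{3333} \approx 0.94839$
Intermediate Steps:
$h{\left(D \right)} = 0$
$T = -4140$ ($T = -1723 - 2417 = -4140$)
$\frac{\left(979 + h{\left(P{\left(2 \right)} \right)}\right) + T}{-3382 + j{\left(-57 \right)}} = \frac{\left(979 + 0\right) - 4140}{-3382 - -49} = \frac{979 - 4140}{-3382 + \left(-8 + 57\right)} = - \frac{3161}{-3382 + 49} = - \frac{3161}{-3333} = \left(-3161\right) \left(- \frac{1}{3333}\right) = \frac{3161}{3333}$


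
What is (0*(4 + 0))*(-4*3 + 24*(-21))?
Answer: 0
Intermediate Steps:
(0*(4 + 0))*(-4*3 + 24*(-21)) = (0*4)*(-12 - 504) = 0*(-516) = 0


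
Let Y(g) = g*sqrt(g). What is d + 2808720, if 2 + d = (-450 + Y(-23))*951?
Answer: 2380768 - 21873*I*sqrt(23) ≈ 2.3808e+6 - 1.049e+5*I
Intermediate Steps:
Y(g) = g**(3/2)
d = -427952 - 21873*I*sqrt(23) (d = -2 + (-450 + (-23)**(3/2))*951 = -2 + (-450 - 23*I*sqrt(23))*951 = -2 + (-427950 - 21873*I*sqrt(23)) = -427952 - 21873*I*sqrt(23) ≈ -4.2795e+5 - 1.049e+5*I)
d + 2808720 = (-427952 - 21873*I*sqrt(23)) + 2808720 = 2380768 - 21873*I*sqrt(23)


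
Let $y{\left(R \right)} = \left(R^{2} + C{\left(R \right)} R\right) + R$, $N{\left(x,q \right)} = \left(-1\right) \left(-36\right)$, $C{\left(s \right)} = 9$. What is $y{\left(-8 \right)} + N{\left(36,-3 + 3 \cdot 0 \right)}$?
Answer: $20$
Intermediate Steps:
$N{\left(x,q \right)} = 36$
$y{\left(R \right)} = R^{2} + 10 R$ ($y{\left(R \right)} = \left(R^{2} + 9 R\right) + R = R^{2} + 10 R$)
$y{\left(-8 \right)} + N{\left(36,-3 + 3 \cdot 0 \right)} = - 8 \left(10 - 8\right) + 36 = \left(-8\right) 2 + 36 = -16 + 36 = 20$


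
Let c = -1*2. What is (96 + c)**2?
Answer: 8836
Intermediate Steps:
c = -2
(96 + c)**2 = (96 - 2)**2 = 94**2 = 8836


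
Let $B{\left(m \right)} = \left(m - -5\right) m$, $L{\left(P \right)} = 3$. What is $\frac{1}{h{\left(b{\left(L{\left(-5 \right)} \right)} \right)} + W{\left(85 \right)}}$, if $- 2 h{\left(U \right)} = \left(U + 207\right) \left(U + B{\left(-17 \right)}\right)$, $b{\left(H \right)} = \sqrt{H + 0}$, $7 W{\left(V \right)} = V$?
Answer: $- \frac{2068129}{43632049211} + \frac{20139 \sqrt{3}}{43632049211} \approx -4.66 \cdot 10^{-5}$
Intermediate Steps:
$W{\left(V \right)} = \frac{V}{7}$
$b{\left(H \right)} = \sqrt{H}$
$B{\left(m \right)} = m \left(5 + m\right)$ ($B{\left(m \right)} = \left(m + 5\right) m = \left(5 + m\right) m = m \left(5 + m\right)$)
$h{\left(U \right)} = - \frac{\left(204 + U\right) \left(207 + U\right)}{2}$ ($h{\left(U \right)} = - \frac{\left(U + 207\right) \left(U - 17 \left(5 - 17\right)\right)}{2} = - \frac{\left(207 + U\right) \left(U - -204\right)}{2} = - \frac{\left(207 + U\right) \left(U + 204\right)}{2} = - \frac{\left(207 + U\right) \left(204 + U\right)}{2} = - \frac{\left(204 + U\right) \left(207 + U\right)}{2}$)
$\frac{1}{h{\left(b{\left(L{\left(-5 \right)} \right)} \right)} + W{\left(85 \right)}} = \frac{1}{\left(-21114 - \frac{411 \sqrt{3}}{2} - \frac{\left(\sqrt{3}\right)^{2}}{2}\right) + \frac{1}{7} \cdot 85} = \frac{1}{\left(-21114 - \frac{411 \sqrt{3}}{2} - \frac{3}{2}\right) + \frac{85}{7}} = \frac{1}{\left(- \frac{42231}{2} - \frac{411 \sqrt{3}}{2}\right) + \frac{85}{7}} = \frac{1}{- \frac{295447}{14} - \frac{411 \sqrt{3}}{2}}$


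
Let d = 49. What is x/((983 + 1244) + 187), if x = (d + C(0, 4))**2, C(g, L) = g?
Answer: 2401/2414 ≈ 0.99461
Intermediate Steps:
x = 2401 (x = (49 + 0)**2 = 49**2 = 2401)
x/((983 + 1244) + 187) = 2401/((983 + 1244) + 187) = 2401/(2227 + 187) = 2401/2414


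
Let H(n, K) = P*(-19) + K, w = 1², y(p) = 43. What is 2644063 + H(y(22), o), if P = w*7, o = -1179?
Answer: 2642751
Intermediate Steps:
w = 1
P = 7 (P = 1*7 = 7)
H(n, K) = -133 + K (H(n, K) = 7*(-19) + K = -133 + K)
2644063 + H(y(22), o) = 2644063 + (-133 - 1179) = 2644063 - 1312 = 2642751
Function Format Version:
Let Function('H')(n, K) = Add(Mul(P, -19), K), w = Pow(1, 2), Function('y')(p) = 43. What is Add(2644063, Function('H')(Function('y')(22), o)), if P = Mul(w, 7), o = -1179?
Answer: 2642751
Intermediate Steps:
w = 1
P = 7 (P = Mul(1, 7) = 7)
Function('H')(n, K) = Add(-133, K) (Function('H')(n, K) = Add(Mul(7, -19), K) = Add(-133, K))
Add(2644063, Function('H')(Function('y')(22), o)) = Add(2644063, Add(-133, -1179)) = Add(2644063, -1312) = 2642751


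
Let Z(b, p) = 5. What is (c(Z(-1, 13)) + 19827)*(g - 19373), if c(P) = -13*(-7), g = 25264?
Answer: 117336938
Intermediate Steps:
c(P) = 91
(c(Z(-1, 13)) + 19827)*(g - 19373) = (91 + 19827)*(25264 - 19373) = 19918*5891 = 117336938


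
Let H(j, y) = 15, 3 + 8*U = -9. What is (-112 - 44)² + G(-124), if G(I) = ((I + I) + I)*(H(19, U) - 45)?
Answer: 35496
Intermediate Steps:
U = -3/2 (U = -3/8 + (⅛)*(-9) = -3/8 - 9/8 = -3/2 ≈ -1.5000)
G(I) = -90*I (G(I) = ((I + I) + I)*(15 - 45) = (2*I + I)*(-30) = (3*I)*(-30) = -90*I)
(-112 - 44)² + G(-124) = (-112 - 44)² - 90*(-124) = (-156)² + 11160 = 24336 + 11160 = 35496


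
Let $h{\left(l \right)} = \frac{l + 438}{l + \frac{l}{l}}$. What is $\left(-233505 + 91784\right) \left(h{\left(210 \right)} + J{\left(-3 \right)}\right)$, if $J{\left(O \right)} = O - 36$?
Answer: $\frac{1074386901}{211} \approx 5.0919 \cdot 10^{6}$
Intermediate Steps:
$J{\left(O \right)} = -36 + O$ ($J{\left(O \right)} = O - 36 = -36 + O$)
$h{\left(l \right)} = \frac{438 + l}{1 + l}$ ($h{\left(l \right)} = \frac{438 + l}{l + 1} = \frac{438 + l}{1 + l}$)
$\left(-233505 + 91784\right) \left(h{\left(210 \right)} + J{\left(-3 \right)}\right) = \left(-233505 + 91784\right) \left(\frac{438 + 210}{1 + 210} - 39\right) = - 141721 \left(\frac{1}{211} \cdot 648 - 39\right) = - 141721 \left(\frac{648}{211} - 39\right) = \left(-141721\right) \left(- \frac{7581}{211}\right) = \frac{1074386901}{211}$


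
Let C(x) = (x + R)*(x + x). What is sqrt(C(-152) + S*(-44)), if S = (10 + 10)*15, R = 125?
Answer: 8*I*sqrt(78) ≈ 70.654*I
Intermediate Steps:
S = 300 (S = 20*15 = 300)
C(x) = 2*x*(125 + x) (C(x) = (x + 125)*(x + x) = (125 + x)*(2*x) = 2*x*(125 + x))
sqrt(C(-152) + S*(-44)) = sqrt(2*(-152)*(125 - 152) + 300*(-44)) = sqrt(2*(-152)*(-27) - 13200) = sqrt(8208 - 13200) = sqrt(-4992) = 8*I*sqrt(78)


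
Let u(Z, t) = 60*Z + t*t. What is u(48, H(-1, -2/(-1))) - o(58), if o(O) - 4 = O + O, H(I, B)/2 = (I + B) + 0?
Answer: 2764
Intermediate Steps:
H(I, B) = 2*B + 2*I (H(I, B) = 2*((I + B) + 0) = 2*((B + I) + 0) = 2*(B + I) = 2*B + 2*I)
u(Z, t) = t² + 60*Z (u(Z, t) = 60*Z + t² = t² + 60*Z)
o(O) = 4 + 2*O (o(O) = 4 + (O + O) = 4 + 2*O)
u(48, H(-1, -2/(-1))) - o(58) = ((2*(-2/(-1)) + 2*(-1))² + 60*48) - (4 + 2*58) = ((2*(-2*(-1)) - 2)² + 2880) - (4 + 116) = ((2*2 - 2)² + 2880) - 1*120 = ((4 - 2)² + 2880) - 120 = (2² + 2880) - 120 = (4 + 2880) - 120 = 2884 - 120 = 2764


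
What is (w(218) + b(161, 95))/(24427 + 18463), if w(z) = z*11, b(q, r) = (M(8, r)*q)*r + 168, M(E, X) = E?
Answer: 62463/21445 ≈ 2.9127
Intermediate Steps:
b(q, r) = 168 + 8*q*r (b(q, r) = (8*q)*r + 168 = 8*q*r + 168 = 168 + 8*q*r)
w(z) = 11*z
(w(218) + b(161, 95))/(24427 + 18463) = (11*218 + (168 + 8*161*95))/(24427 + 18463) = (2398 + (168 + 122360))/42890 = (2398 + 122528)*(1/42890) = 124926*(1/42890) = 62463/21445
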